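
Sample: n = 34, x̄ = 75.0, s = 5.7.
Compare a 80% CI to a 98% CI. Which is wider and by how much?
98% CI is wider by 2.22

df = 33
80% CI: t* = 1.308, (73.72, 76.28), width = 2 · t* · s/√n = 2.56
98% CI: t* = 2.445, (72.61, 77.39), width = 2 · t* · s/√n = 4.78

The 98% CI is wider by 4.78 - 2.56 = 2.22.
Higher confidence requires a wider interval.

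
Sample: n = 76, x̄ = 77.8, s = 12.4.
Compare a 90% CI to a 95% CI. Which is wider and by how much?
95% CI is wider by 0.93

df = 75
90% CI: t* = 1.665, (75.43, 80.17), width = 2 · t* · s/√n = 4.74
95% CI: t* = 1.992, (74.97, 80.63), width = 2 · t* · s/√n = 5.67

The 95% CI is wider by 5.67 - 4.74 = 0.93.
Higher confidence requires a wider interval.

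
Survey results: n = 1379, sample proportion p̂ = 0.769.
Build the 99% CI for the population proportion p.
(0.740, 0.798)

Proportion CI:
SE = √(p̂(1-p̂)/n) = √(0.769 · 0.231 / 1379) = 0.01135

z* = 2.576
Margin = z* · SE = 2.576 · 0.01135 = 0.0292

CI: 0.769 ± 0.0292 = (0.740, 0.798)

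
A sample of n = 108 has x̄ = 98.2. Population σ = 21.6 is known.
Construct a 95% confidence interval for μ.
(94.13, 102.27)

z-interval (σ known):
z* = 1.960 for 95% confidence

Margin of error = z* · σ/√n = 1.960 · 21.6/√108 = 4.07

CI: (98.2 - 4.07, 98.2 + 4.07) = (94.13, 102.27)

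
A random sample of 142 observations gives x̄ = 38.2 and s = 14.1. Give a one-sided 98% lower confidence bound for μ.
μ ≥ 35.75

Lower bound (one-sided):
t* = 2.073 (one-sided for 98%)
Lower bound = x̄ - t* · s/√n = 38.2 - 2.073 · 14.1/√142 = 35.75

We are 98% confident that μ ≥ 35.75.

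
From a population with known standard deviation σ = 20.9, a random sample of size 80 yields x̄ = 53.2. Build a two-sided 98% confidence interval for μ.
(47.76, 58.64)

z-interval (σ known):
z* = 2.326 for 98% confidence

Margin of error = z* · σ/√n = 2.326 · 20.9/√80 = 5.44

CI: (53.2 - 5.44, 53.2 + 5.44) = (47.76, 58.64)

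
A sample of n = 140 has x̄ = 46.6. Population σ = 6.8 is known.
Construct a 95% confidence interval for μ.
(45.47, 47.73)

z-interval (σ known):
z* = 1.960 for 95% confidence

Margin of error = z* · σ/√n = 1.960 · 6.8/√140 = 1.13

CI: (46.6 - 1.13, 46.6 + 1.13) = (45.47, 47.73)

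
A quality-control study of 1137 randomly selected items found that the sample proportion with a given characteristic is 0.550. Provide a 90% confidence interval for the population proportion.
(0.526, 0.574)

Proportion CI:
SE = √(p̂(1-p̂)/n) = √(0.550 · 0.450 / 1137) = 0.01475

z* = 1.645
Margin = z* · SE = 1.645 · 0.01475 = 0.0243

CI: 0.550 ± 0.0243 = (0.526, 0.574)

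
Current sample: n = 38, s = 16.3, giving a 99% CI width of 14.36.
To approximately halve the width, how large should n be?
n ≈ 152

CI width ∝ 1/√n
To reduce width by factor 2, need √n to grow by 2 → need 2² = 4 times as many samples.

Current: n = 38, width = 14.36
New: n = 152, width ≈ 6.90

Width reduced by factor of 14.36/6.90 = 2.08.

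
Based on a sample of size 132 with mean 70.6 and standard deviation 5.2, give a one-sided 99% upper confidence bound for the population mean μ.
μ ≤ 71.67

Upper bound (one-sided):
t* = 2.355 (one-sided for 99%)
Upper bound = x̄ + t* · s/√n = 70.6 + 2.355 · 5.2/√132 = 71.67

We are 99% confident that μ ≤ 71.67.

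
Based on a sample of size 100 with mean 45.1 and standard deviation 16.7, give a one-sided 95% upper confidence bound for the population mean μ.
μ ≤ 47.87

Upper bound (one-sided):
t* = 1.660 (one-sided for 95%)
Upper bound = x̄ + t* · s/√n = 45.1 + 1.660 · 16.7/√100 = 47.87

We are 95% confident that μ ≤ 47.87.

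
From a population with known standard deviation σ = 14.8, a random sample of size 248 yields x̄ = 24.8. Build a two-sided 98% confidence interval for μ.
(22.61, 26.99)

z-interval (σ known):
z* = 2.326 for 98% confidence

Margin of error = z* · σ/√n = 2.326 · 14.8/√248 = 2.19

CI: (24.8 - 2.19, 24.8 + 2.19) = (22.61, 26.99)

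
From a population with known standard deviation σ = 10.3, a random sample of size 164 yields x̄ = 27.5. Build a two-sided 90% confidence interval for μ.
(26.18, 28.82)

z-interval (σ known):
z* = 1.645 for 90% confidence

Margin of error = z* · σ/√n = 1.645 · 10.3/√164 = 1.32

CI: (27.5 - 1.32, 27.5 + 1.32) = (26.18, 28.82)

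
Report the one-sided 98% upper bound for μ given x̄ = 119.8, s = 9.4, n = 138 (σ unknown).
μ ≤ 121.46

Upper bound (one-sided):
t* = 2.073 (one-sided for 98%)
Upper bound = x̄ + t* · s/√n = 119.8 + 2.073 · 9.4/√138 = 121.46

We are 98% confident that μ ≤ 121.46.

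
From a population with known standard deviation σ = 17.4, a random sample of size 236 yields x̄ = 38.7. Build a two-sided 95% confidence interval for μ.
(36.48, 40.92)

z-interval (σ known):
z* = 1.960 for 95% confidence

Margin of error = z* · σ/√n = 1.960 · 17.4/√236 = 2.22

CI: (38.7 - 2.22, 38.7 + 2.22) = (36.48, 40.92)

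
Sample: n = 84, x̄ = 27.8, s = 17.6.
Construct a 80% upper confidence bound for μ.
μ ≤ 29.42

Upper bound (one-sided):
t* = 0.846 (one-sided for 80%)
Upper bound = x̄ + t* · s/√n = 27.8 + 0.846 · 17.6/√84 = 29.42

We are 80% confident that μ ≤ 29.42.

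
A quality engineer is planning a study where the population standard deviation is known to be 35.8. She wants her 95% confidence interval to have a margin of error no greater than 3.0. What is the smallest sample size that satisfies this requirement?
n ≥ 548

For margin E ≤ 3.0:
n ≥ (z* · σ / E)²
n ≥ (1.960 · 35.8 / 3.0)²
n ≥ 547.06

Minimum n = 548 (rounding up)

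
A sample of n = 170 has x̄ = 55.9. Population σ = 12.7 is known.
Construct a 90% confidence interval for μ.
(54.30, 57.50)

z-interval (σ known):
z* = 1.645 for 90% confidence

Margin of error = z* · σ/√n = 1.645 · 12.7/√170 = 1.60

CI: (55.9 - 1.60, 55.9 + 1.60) = (54.30, 57.50)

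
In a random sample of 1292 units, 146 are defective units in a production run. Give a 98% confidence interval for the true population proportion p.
(0.093, 0.133)

Proportion CI:
p̂ = 146/1292 = 0.11300
SE = √(p̂(1-p̂)/n) = √(0.11300 · 0.88700 / 1292) = 0.00881

z* = 2.326
Margin = z* · SE = 2.326 · 0.00881 = 0.0205

CI: 0.11300 ± 0.0205 = (0.093, 0.133)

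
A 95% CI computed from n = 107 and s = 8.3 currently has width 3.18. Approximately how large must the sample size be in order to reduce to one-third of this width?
n ≈ 963

CI width ∝ 1/√n
To reduce width by factor 3, need √n to grow by 3 → need 3² = 9 times as many samples.

Current: n = 107, width = 3.18
New: n = 963, width ≈ 1.05

Width reduced by factor of 3.18/1.05 = 3.03.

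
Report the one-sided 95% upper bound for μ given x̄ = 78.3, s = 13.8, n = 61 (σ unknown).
μ ≤ 81.25

Upper bound (one-sided):
t* = 1.671 (one-sided for 95%)
Upper bound = x̄ + t* · s/√n = 78.3 + 1.671 · 13.8/√61 = 81.25

We are 95% confident that μ ≤ 81.25.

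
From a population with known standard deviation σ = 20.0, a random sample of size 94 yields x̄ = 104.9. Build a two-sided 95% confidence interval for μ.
(100.86, 108.94)

z-interval (σ known):
z* = 1.960 for 95% confidence

Margin of error = z* · σ/√n = 1.960 · 20.0/√94 = 4.04

CI: (104.9 - 4.04, 104.9 + 4.04) = (100.86, 108.94)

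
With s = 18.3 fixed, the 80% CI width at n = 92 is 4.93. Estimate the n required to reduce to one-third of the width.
n ≈ 828

CI width ∝ 1/√n
To reduce width by factor 3, need √n to grow by 3 → need 3² = 9 times as many samples.

Current: n = 92, width = 4.93
New: n = 828, width ≈ 1.63

Width reduced by factor of 4.93/1.63 = 3.02.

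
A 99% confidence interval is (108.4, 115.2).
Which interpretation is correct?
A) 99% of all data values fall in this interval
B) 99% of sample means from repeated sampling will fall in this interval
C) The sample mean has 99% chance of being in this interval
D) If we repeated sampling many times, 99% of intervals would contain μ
D

A) Wrong — a CI is about the parameter μ, not individual data values.
B) Wrong — coverage applies to intervals containing μ, not to future x̄ values.
C) Wrong — x̄ is observed and sits in the interval by construction.
D) Correct — this is the frequentist long-run coverage interpretation.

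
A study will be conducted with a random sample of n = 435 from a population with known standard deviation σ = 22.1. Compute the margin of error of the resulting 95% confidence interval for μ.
Margin of error = 2.08

Margin of error = z* · σ/√n
= 1.960 · 22.1/√435
= 1.960 · 22.1/20.8567
= 2.08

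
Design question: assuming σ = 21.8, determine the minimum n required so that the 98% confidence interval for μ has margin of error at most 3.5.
n ≥ 210

For margin E ≤ 3.5:
n ≥ (z* · σ / E)²
n ≥ (2.326 · 21.8 / 3.5)²
n ≥ 209.89

Minimum n = 210 (rounding up)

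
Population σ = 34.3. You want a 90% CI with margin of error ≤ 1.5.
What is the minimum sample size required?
n ≥ 1415

For margin E ≤ 1.5:
n ≥ (z* · σ / E)²
n ≥ (1.645 · 34.3 / 1.5)²
n ≥ 1414.94

Minimum n = 1415 (rounding up)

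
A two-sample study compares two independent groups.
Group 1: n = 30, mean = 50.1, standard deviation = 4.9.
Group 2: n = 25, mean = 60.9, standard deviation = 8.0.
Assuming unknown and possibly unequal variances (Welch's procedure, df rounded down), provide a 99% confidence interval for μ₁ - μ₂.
(-15.77, -5.83)

Difference: x̄₁ - x̄₂ = -10.80
SE = √(s₁²/n₁ + s₂²/n₂) = √(4.9²/30 + 8.0²/25) = 1.8331
df = 38.26 → 38 (Welch–Satterthwaite, rounded down)
t* = 2.712

CI: -10.80 ± 2.712 · 1.8331 = -10.80 ± 4.97 = (-15.77, -5.83)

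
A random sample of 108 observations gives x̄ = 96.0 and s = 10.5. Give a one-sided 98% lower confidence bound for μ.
μ ≥ 93.90

Lower bound (one-sided):
t* = 2.079 (one-sided for 98%)
Lower bound = x̄ - t* · s/√n = 96.0 - 2.079 · 10.5/√108 = 93.90

We are 98% confident that μ ≥ 93.90.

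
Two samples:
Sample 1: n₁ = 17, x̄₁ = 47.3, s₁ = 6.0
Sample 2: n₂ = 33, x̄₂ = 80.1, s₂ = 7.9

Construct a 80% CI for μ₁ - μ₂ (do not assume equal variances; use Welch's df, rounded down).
(-35.41, -30.19)

Difference: x̄₁ - x̄₂ = -32.80
SE = √(s₁²/n₁ + s₂²/n₂) = √(6.0²/17 + 7.9²/33) = 2.0022
df = 40.99 → 40 (Welch–Satterthwaite, rounded down)
t* = 1.303

CI: -32.80 ± 1.303 · 2.0022 = -32.80 ± 2.61 = (-35.41, -30.19)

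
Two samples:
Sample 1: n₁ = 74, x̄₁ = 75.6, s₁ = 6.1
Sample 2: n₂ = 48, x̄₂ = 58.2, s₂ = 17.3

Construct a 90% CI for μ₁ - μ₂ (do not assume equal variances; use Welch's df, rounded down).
(13.05, 21.75)

Difference: x̄₁ - x̄₂ = 17.40
SE = √(s₁²/n₁ + s₂²/n₂) = √(6.1²/74 + 17.3²/48) = 2.5958
df = 54.66 → 54 (Welch–Satterthwaite, rounded down)
t* = 1.674

CI: 17.40 ± 1.674 · 2.5958 = 17.40 ± 4.35 = (13.05, 21.75)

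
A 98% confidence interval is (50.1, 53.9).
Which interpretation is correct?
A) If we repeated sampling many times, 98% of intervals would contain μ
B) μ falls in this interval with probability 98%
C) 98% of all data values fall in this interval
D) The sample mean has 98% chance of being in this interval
A

A) Correct — this is the frequentist long-run coverage interpretation.
B) Wrong — μ is fixed; the randomness lives in the interval, not in μ.
C) Wrong — a CI is about the parameter μ, not individual data values.
D) Wrong — x̄ is observed and sits in the interval by construction.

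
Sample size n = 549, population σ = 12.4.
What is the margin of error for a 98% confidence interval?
Margin of error = 1.23

Margin of error = z* · σ/√n
= 2.326 · 12.4/√549
= 2.326 · 12.4/23.4307
= 1.23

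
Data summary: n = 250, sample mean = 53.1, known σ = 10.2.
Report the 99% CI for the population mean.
(51.44, 54.76)

z-interval (σ known):
z* = 2.576 for 99% confidence

Margin of error = z* · σ/√n = 2.576 · 10.2/√250 = 1.66

CI: (53.1 - 1.66, 53.1 + 1.66) = (51.44, 54.76)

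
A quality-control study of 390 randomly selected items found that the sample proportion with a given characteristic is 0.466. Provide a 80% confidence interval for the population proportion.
(0.434, 0.498)

Proportion CI:
SE = √(p̂(1-p̂)/n) = √(0.466 · 0.534 / 390) = 0.02526

z* = 1.282
Margin = z* · SE = 1.282 · 0.02526 = 0.0324

CI: 0.466 ± 0.0324 = (0.434, 0.498)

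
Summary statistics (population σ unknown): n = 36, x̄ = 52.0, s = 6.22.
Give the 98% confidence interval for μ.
(49.47, 54.53)

t-interval (σ unknown):
df = n - 1 = 35
t* = 2.438 for 98% confidence

Margin of error = t* · s/√n = 2.438 · 6.22/√36 = 2.53

CI: (49.47, 54.53)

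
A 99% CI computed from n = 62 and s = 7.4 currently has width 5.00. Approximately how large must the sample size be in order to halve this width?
n ≈ 248

CI width ∝ 1/√n
To reduce width by factor 2, need √n to grow by 2 → need 2² = 4 times as many samples.

Current: n = 62, width = 5.00
New: n = 248, width ≈ 2.44

Width reduced by factor of 5.00/2.44 = 2.05.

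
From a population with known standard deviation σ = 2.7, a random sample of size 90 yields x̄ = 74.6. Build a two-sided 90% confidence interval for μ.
(74.13, 75.07)

z-interval (σ known):
z* = 1.645 for 90% confidence

Margin of error = z* · σ/√n = 1.645 · 2.7/√90 = 0.47

CI: (74.6 - 0.47, 74.6 + 0.47) = (74.13, 75.07)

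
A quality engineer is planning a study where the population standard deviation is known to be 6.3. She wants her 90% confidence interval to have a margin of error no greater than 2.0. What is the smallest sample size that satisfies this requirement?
n ≥ 27

For margin E ≤ 2.0:
n ≥ (z* · σ / E)²
n ≥ (1.645 · 6.3 / 2.0)²
n ≥ 26.85

Minimum n = 27 (rounding up)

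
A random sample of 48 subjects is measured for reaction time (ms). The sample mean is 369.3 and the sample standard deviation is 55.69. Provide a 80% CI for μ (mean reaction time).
(358.85, 379.75)

t-interval (σ unknown):
df = n - 1 = 47
t* = 1.300 for 80% confidence

Margin of error = t* · s/√n = 1.300 · 55.69/√48 = 10.45

CI: (358.85, 379.75)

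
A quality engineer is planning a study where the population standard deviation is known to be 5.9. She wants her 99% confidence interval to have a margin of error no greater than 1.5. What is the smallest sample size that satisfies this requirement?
n ≥ 103

For margin E ≤ 1.5:
n ≥ (z* · σ / E)²
n ≥ (2.576 · 5.9 / 1.5)²
n ≥ 102.66

Minimum n = 103 (rounding up)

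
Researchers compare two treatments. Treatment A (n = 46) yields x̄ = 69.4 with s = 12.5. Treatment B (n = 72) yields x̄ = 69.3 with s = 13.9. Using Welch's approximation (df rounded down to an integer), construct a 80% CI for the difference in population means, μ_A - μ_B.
(-3.08, 3.28)

Difference: x̄₁ - x̄₂ = 0.10
SE = √(s₁²/n₁ + s₂²/n₂) = √(12.5²/46 + 13.9²/72) = 2.4658
df = 103.32 → 103 (Welch–Satterthwaite, rounded down)
t* = 1.290

CI: 0.10 ± 1.290 · 2.4658 = 0.10 ± 3.18 = (-3.08, 3.28)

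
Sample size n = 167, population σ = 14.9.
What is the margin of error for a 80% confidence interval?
Margin of error = 1.48

Margin of error = z* · σ/√n
= 1.282 · 14.9/√167
= 1.282 · 14.9/12.9228
= 1.48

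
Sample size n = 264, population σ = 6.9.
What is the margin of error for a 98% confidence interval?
Margin of error = 0.99

Margin of error = z* · σ/√n
= 2.326 · 6.9/√264
= 2.326 · 6.9/16.2481
= 0.99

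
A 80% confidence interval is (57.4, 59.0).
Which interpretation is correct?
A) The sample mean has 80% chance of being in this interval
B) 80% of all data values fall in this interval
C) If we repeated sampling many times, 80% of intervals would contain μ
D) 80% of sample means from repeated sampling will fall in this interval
C

A) Wrong — x̄ is observed and sits in the interval by construction.
B) Wrong — a CI is about the parameter μ, not individual data values.
C) Correct — this is the frequentist long-run coverage interpretation.
D) Wrong — coverage applies to intervals containing μ, not to future x̄ values.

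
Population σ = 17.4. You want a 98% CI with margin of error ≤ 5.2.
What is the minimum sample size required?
n ≥ 61

For margin E ≤ 5.2:
n ≥ (z* · σ / E)²
n ≥ (2.326 · 17.4 / 5.2)²
n ≥ 60.58

Minimum n = 61 (rounding up)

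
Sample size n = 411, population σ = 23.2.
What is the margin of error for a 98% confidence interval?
Margin of error = 2.66

Margin of error = z* · σ/√n
= 2.326 · 23.2/√411
= 2.326 · 23.2/20.2731
= 2.66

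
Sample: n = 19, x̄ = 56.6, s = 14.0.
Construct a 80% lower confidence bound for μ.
μ ≥ 53.83

Lower bound (one-sided):
t* = 0.862 (one-sided for 80%)
Lower bound = x̄ - t* · s/√n = 56.6 - 0.862 · 14.0/√19 = 53.83

We are 80% confident that μ ≥ 53.83.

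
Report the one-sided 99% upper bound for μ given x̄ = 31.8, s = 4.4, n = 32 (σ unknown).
μ ≤ 33.71

Upper bound (one-sided):
t* = 2.453 (one-sided for 99%)
Upper bound = x̄ + t* · s/√n = 31.8 + 2.453 · 4.4/√32 = 33.71

We are 99% confident that μ ≤ 33.71.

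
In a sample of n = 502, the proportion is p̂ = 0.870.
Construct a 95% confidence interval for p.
(0.841, 0.899)

Proportion CI:
SE = √(p̂(1-p̂)/n) = √(0.870 · 0.130 / 502) = 0.01501

z* = 1.960
Margin = z* · SE = 1.960 · 0.01501 = 0.0294

CI: 0.870 ± 0.0294 = (0.841, 0.899)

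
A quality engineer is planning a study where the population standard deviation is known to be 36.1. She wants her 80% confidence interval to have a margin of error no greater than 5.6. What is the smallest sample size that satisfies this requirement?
n ≥ 69

For margin E ≤ 5.6:
n ≥ (z* · σ / E)²
n ≥ (1.282 · 36.1 / 5.6)²
n ≥ 68.30

Minimum n = 69 (rounding up)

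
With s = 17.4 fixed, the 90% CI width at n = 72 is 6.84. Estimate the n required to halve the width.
n ≈ 288

CI width ∝ 1/√n
To reduce width by factor 2, need √n to grow by 2 → need 2² = 4 times as many samples.

Current: n = 72, width = 6.84
New: n = 288, width ≈ 3.38

Width reduced by factor of 6.84/3.38 = 2.02.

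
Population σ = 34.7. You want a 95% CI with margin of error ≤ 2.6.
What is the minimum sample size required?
n ≥ 685

For margin E ≤ 2.6:
n ≥ (z* · σ / E)²
n ≥ (1.960 · 34.7 / 2.6)²
n ≥ 684.27

Minimum n = 685 (rounding up)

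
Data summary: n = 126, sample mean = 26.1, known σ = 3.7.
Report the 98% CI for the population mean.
(25.33, 26.87)

z-interval (σ known):
z* = 2.326 for 98% confidence

Margin of error = z* · σ/√n = 2.326 · 3.7/√126 = 0.77

CI: (26.1 - 0.77, 26.1 + 0.77) = (25.33, 26.87)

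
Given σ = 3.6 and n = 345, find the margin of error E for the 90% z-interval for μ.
Margin of error = 0.32

Margin of error = z* · σ/√n
= 1.645 · 3.6/√345
= 1.645 · 3.6/18.5742
= 0.32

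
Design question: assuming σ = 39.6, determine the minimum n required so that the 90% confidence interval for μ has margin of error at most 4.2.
n ≥ 241

For margin E ≤ 4.2:
n ≥ (z* · σ / E)²
n ≥ (1.645 · 39.6 / 4.2)²
n ≥ 240.56

Minimum n = 241 (rounding up)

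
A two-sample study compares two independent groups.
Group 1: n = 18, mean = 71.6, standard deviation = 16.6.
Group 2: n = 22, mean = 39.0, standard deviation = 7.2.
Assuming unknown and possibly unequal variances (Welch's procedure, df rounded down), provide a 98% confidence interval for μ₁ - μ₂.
(22.06, 43.14)

Difference: x̄₁ - x̄₂ = 32.60
SE = √(s₁²/n₁ + s₂²/n₂) = √(16.6²/18 + 7.2²/22) = 4.2030
df = 22.21 → 22 (Welch–Satterthwaite, rounded down)
t* = 2.508

CI: 32.60 ± 2.508 · 4.2030 = 32.60 ± 10.54 = (22.06, 43.14)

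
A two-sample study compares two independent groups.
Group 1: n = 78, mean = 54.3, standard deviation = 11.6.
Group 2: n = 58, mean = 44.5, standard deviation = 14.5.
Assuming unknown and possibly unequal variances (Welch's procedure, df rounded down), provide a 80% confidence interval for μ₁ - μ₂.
(6.82, 12.78)

Difference: x̄₁ - x̄₂ = 9.80
SE = √(s₁²/n₁ + s₂²/n₂) = √(11.6²/78 + 14.5²/58) = 2.3130
df = 106.33 → 106 (Welch–Satterthwaite, rounded down)
t* = 1.290

CI: 9.80 ± 1.290 · 2.3130 = 9.80 ± 2.98 = (6.82, 12.78)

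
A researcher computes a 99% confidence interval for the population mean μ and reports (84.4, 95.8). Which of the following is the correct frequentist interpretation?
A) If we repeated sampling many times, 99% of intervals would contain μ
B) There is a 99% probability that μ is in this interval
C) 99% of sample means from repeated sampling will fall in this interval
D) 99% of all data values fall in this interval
A

A) Correct — this is the frequentist long-run coverage interpretation.
B) Wrong — μ is fixed; the randomness lives in the interval, not in μ.
C) Wrong — coverage applies to intervals containing μ, not to future x̄ values.
D) Wrong — a CI is about the parameter μ, not individual data values.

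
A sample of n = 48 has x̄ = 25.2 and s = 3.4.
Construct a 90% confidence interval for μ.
(24.38, 26.02)

t-interval (σ unknown):
df = n - 1 = 47
t* = 1.678 for 90% confidence

Margin of error = t* · s/√n = 1.678 · 3.4/√48 = 0.82

CI: (24.38, 26.02)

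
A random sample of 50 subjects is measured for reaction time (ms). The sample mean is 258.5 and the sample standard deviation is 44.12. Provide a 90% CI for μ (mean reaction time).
(248.04, 268.96)

t-interval (σ unknown):
df = n - 1 = 49
t* = 1.677 for 90% confidence

Margin of error = t* · s/√n = 1.677 · 44.12/√50 = 10.46

CI: (248.04, 268.96)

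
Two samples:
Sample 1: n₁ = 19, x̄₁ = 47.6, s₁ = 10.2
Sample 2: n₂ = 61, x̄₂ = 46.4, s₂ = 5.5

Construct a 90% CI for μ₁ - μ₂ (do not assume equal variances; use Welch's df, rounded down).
(-3.01, 5.41)

Difference: x̄₁ - x̄₂ = 1.20
SE = √(s₁²/n₁ + s₂²/n₂) = √(10.2²/19 + 5.5²/61) = 2.4437
df = 21.36 → 21 (Welch–Satterthwaite, rounded down)
t* = 1.721

CI: 1.20 ± 1.721 · 2.4437 = 1.20 ± 4.21 = (-3.01, 5.41)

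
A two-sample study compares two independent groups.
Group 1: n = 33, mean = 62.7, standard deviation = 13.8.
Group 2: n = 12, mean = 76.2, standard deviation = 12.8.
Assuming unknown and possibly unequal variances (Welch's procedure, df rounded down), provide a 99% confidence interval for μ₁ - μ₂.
(-26.04, -0.96)

Difference: x̄₁ - x̄₂ = -13.50
SE = √(s₁²/n₁ + s₂²/n₂) = √(13.8²/33 + 12.8²/12) = 4.4073
df = 20.98 → 20 (Welch–Satterthwaite, rounded down)
t* = 2.845

CI: -13.50 ± 2.845 · 4.4073 = -13.50 ± 12.54 = (-26.04, -0.96)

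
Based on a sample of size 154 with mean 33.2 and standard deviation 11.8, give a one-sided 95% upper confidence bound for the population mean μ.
μ ≤ 34.77

Upper bound (one-sided):
t* = 1.655 (one-sided for 95%)
Upper bound = x̄ + t* · s/√n = 33.2 + 1.655 · 11.8/√154 = 34.77

We are 95% confident that μ ≤ 34.77.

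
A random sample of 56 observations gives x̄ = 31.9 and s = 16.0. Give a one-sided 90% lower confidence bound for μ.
μ ≥ 29.13

Lower bound (one-sided):
t* = 1.297 (one-sided for 90%)
Lower bound = x̄ - t* · s/√n = 31.9 - 1.297 · 16.0/√56 = 29.13

We are 90% confident that μ ≥ 29.13.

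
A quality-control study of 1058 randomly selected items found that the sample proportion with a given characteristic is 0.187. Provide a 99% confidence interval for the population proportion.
(0.156, 0.218)

Proportion CI:
SE = √(p̂(1-p̂)/n) = √(0.187 · 0.813 / 1058) = 0.01199

z* = 2.576
Margin = z* · SE = 2.576 · 0.01199 = 0.0309

CI: 0.187 ± 0.0309 = (0.156, 0.218)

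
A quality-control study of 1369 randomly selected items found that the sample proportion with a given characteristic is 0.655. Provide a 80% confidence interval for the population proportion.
(0.639, 0.671)

Proportion CI:
SE = √(p̂(1-p̂)/n) = √(0.655 · 0.345 / 1369) = 0.01285

z* = 1.282
Margin = z* · SE = 1.282 · 0.01285 = 0.0165

CI: 0.655 ± 0.0165 = (0.639, 0.671)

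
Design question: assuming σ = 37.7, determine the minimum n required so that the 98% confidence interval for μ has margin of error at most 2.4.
n ≥ 1335

For margin E ≤ 2.4:
n ≥ (z* · σ / E)²
n ≥ (2.326 · 37.7 / 2.4)²
n ≥ 1334.99

Minimum n = 1335 (rounding up)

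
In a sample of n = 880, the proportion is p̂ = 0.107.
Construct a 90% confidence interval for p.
(0.090, 0.124)

Proportion CI:
SE = √(p̂(1-p̂)/n) = √(0.107 · 0.893 / 880) = 0.01042

z* = 1.645
Margin = z* · SE = 1.645 · 0.01042 = 0.0171

CI: 0.107 ± 0.0171 = (0.090, 0.124)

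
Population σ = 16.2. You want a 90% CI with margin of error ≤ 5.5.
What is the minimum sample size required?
n ≥ 24

For margin E ≤ 5.5:
n ≥ (z* · σ / E)²
n ≥ (1.645 · 16.2 / 5.5)²
n ≥ 23.48

Minimum n = 24 (rounding up)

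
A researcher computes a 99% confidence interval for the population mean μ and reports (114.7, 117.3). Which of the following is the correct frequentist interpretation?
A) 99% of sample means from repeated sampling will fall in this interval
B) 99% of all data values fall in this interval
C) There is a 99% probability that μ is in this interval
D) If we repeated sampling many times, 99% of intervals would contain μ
D

A) Wrong — coverage applies to intervals containing μ, not to future x̄ values.
B) Wrong — a CI is about the parameter μ, not individual data values.
C) Wrong — μ is fixed; the randomness lives in the interval, not in μ.
D) Correct — this is the frequentist long-run coverage interpretation.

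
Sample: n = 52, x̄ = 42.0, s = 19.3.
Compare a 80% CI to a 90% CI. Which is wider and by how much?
90% CI is wider by 2.02

df = 51
80% CI: t* = 1.298, (38.53, 45.47), width = 2 · t* · s/√n = 6.95
90% CI: t* = 1.675, (37.52, 46.48), width = 2 · t* · s/√n = 8.97

The 90% CI is wider by 8.97 - 6.95 = 2.02.
Higher confidence requires a wider interval.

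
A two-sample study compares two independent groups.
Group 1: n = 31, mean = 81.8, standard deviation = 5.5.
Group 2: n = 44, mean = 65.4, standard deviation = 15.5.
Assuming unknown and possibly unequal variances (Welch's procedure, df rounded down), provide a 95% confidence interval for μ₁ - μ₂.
(11.32, 21.48)

Difference: x̄₁ - x̄₂ = 16.40
SE = √(s₁²/n₁ + s₂²/n₂) = √(5.5²/31 + 15.5²/44) = 2.5369
df = 57.13 → 57 (Welch–Satterthwaite, rounded down)
t* = 2.002

CI: 16.40 ± 2.002 · 2.5369 = 16.40 ± 5.08 = (11.32, 21.48)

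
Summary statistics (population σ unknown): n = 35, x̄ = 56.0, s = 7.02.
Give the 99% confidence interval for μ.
(52.76, 59.24)

t-interval (σ unknown):
df = n - 1 = 34
t* = 2.728 for 99% confidence

Margin of error = t* · s/√n = 2.728 · 7.02/√35 = 3.24

CI: (52.76, 59.24)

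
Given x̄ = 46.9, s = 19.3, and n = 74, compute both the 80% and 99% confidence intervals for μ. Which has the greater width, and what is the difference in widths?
99% CI is wider by 6.07

df = 73
80% CI: t* = 1.293, (44.00, 49.80), width = 2 · t* · s/√n = 5.80
99% CI: t* = 2.645, (40.97, 52.83), width = 2 · t* · s/√n = 11.87

The 99% CI is wider by 11.87 - 5.80 = 6.07.
Higher confidence requires a wider interval.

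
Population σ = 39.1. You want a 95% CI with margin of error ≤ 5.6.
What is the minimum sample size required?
n ≥ 188

For margin E ≤ 5.6:
n ≥ (z* · σ / E)²
n ≥ (1.960 · 39.1 / 5.6)²
n ≥ 187.28

Minimum n = 188 (rounding up)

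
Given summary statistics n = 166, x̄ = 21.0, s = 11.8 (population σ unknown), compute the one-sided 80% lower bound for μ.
μ ≥ 20.23

Lower bound (one-sided):
t* = 0.844 (one-sided for 80%)
Lower bound = x̄ - t* · s/√n = 21.0 - 0.844 · 11.8/√166 = 20.23

We are 80% confident that μ ≥ 20.23.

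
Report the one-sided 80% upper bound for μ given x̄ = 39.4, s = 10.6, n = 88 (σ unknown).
μ ≤ 40.36

Upper bound (one-sided):
t* = 0.846 (one-sided for 80%)
Upper bound = x̄ + t* · s/√n = 39.4 + 0.846 · 10.6/√88 = 40.36

We are 80% confident that μ ≤ 40.36.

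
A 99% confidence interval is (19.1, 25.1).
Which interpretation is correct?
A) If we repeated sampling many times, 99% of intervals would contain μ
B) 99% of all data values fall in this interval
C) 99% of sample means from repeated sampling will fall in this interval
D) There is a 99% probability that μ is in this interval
A

A) Correct — this is the frequentist long-run coverage interpretation.
B) Wrong — a CI is about the parameter μ, not individual data values.
C) Wrong — coverage applies to intervals containing μ, not to future x̄ values.
D) Wrong — μ is fixed; the randomness lives in the interval, not in μ.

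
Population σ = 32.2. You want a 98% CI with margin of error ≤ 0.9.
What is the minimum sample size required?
n ≥ 6926

For margin E ≤ 0.9:
n ≥ (z* · σ / E)²
n ≥ (2.326 · 32.2 / 0.9)²
n ≥ 6925.42

Minimum n = 6926 (rounding up)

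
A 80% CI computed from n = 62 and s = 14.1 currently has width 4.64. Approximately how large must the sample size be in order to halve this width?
n ≈ 248

CI width ∝ 1/√n
To reduce width by factor 2, need √n to grow by 2 → need 2² = 4 times as many samples.

Current: n = 62, width = 4.64
New: n = 248, width ≈ 2.30

Width reduced by factor of 4.64/2.30 = 2.02.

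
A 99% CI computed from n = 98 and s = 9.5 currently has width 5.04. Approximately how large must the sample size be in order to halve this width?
n ≈ 392

CI width ∝ 1/√n
To reduce width by factor 2, need √n to grow by 2 → need 2² = 4 times as many samples.

Current: n = 98, width = 5.04
New: n = 392, width ≈ 2.48

Width reduced by factor of 5.04/2.48 = 2.03.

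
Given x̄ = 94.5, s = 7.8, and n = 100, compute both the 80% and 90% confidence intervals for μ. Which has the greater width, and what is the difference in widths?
90% CI is wider by 0.58

df = 99
80% CI: t* = 1.290, (93.49, 95.51), width = 2 · t* · s/√n = 2.01
90% CI: t* = 1.660, (93.21, 95.79), width = 2 · t* · s/√n = 2.59

The 90% CI is wider by 2.59 - 2.01 = 0.58.
Higher confidence requires a wider interval.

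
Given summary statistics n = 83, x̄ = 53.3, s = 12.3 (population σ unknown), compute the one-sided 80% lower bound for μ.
μ ≥ 52.16

Lower bound (one-sided):
t* = 0.846 (one-sided for 80%)
Lower bound = x̄ - t* · s/√n = 53.3 - 0.846 · 12.3/√83 = 52.16

We are 80% confident that μ ≥ 52.16.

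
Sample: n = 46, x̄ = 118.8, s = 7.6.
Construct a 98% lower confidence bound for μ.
μ ≥ 116.43

Lower bound (one-sided):
t* = 2.115 (one-sided for 98%)
Lower bound = x̄ - t* · s/√n = 118.8 - 2.115 · 7.6/√46 = 116.43

We are 98% confident that μ ≥ 116.43.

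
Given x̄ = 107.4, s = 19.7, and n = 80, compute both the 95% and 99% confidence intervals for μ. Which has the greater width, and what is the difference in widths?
99% CI is wider by 2.86

df = 79
95% CI: t* = 1.990, (103.02, 111.78), width = 2 · t* · s/√n = 8.77
99% CI: t* = 2.640, (101.59, 113.21), width = 2 · t* · s/√n = 11.63

The 99% CI is wider by 11.63 - 8.77 = 2.86.
Higher confidence requires a wider interval.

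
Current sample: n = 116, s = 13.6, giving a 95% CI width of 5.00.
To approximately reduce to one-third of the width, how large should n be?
n ≈ 1044

CI width ∝ 1/√n
To reduce width by factor 3, need √n to grow by 3 → need 3² = 9 times as many samples.

Current: n = 116, width = 5.00
New: n = 1044, width ≈ 1.65

Width reduced by factor of 5.00/1.65 = 3.03.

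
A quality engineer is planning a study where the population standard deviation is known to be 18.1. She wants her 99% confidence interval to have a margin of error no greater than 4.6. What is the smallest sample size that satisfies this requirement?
n ≥ 103

For margin E ≤ 4.6:
n ≥ (z* · σ / E)²
n ≥ (2.576 · 18.1 / 4.6)²
n ≥ 102.74

Minimum n = 103 (rounding up)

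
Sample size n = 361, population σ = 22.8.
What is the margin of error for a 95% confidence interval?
Margin of error = 2.35

Margin of error = z* · σ/√n
= 1.960 · 22.8/√361
= 1.960 · 22.8/19.0000
= 2.35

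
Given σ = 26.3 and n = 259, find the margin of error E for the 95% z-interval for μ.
Margin of error = 3.20

Margin of error = z* · σ/√n
= 1.960 · 26.3/√259
= 1.960 · 26.3/16.0935
= 3.20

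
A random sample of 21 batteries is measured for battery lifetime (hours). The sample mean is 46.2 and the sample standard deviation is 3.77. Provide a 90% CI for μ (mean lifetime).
(44.78, 47.62)

t-interval (σ unknown):
df = n - 1 = 20
t* = 1.725 for 90% confidence

Margin of error = t* · s/√n = 1.725 · 3.77/√21 = 1.42

CI: (44.78, 47.62)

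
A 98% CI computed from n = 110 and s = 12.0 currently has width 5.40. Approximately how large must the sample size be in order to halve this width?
n ≈ 440

CI width ∝ 1/√n
To reduce width by factor 2, need √n to grow by 2 → need 2² = 4 times as many samples.

Current: n = 110, width = 5.40
New: n = 440, width ≈ 2.67

Width reduced by factor of 5.40/2.67 = 2.02.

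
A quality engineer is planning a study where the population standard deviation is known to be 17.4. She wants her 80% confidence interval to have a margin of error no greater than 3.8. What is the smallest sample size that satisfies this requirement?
n ≥ 35

For margin E ≤ 3.8:
n ≥ (z* · σ / E)²
n ≥ (1.282 · 17.4 / 3.8)²
n ≥ 34.46

Minimum n = 35 (rounding up)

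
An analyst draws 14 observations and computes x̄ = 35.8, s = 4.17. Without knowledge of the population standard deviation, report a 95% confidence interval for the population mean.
(33.39, 38.21)

t-interval (σ unknown):
df = n - 1 = 13
t* = 2.160 for 95% confidence

Margin of error = t* · s/√n = 2.160 · 4.17/√14 = 2.41

CI: (33.39, 38.21)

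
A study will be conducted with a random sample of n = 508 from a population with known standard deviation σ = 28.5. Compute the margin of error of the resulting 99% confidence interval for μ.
Margin of error = 3.26

Margin of error = z* · σ/√n
= 2.576 · 28.5/√508
= 2.576 · 28.5/22.5389
= 3.26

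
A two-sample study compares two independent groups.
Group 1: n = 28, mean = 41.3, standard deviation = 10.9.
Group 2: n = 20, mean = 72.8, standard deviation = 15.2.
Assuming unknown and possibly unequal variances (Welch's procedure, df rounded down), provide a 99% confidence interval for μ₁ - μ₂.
(-42.38, -20.62)

Difference: x̄₁ - x̄₂ = -31.50
SE = √(s₁²/n₁ + s₂²/n₂) = √(10.9²/28 + 15.2²/20) = 3.9743
df = 32.44 → 32 (Welch–Satterthwaite, rounded down)
t* = 2.738

CI: -31.50 ± 2.738 · 3.9743 = -31.50 ± 10.88 = (-42.38, -20.62)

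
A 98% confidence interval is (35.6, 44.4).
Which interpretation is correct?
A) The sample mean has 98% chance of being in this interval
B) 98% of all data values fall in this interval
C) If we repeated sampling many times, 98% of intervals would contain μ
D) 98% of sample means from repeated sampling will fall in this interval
C

A) Wrong — x̄ is observed and sits in the interval by construction.
B) Wrong — a CI is about the parameter μ, not individual data values.
C) Correct — this is the frequentist long-run coverage interpretation.
D) Wrong — coverage applies to intervals containing μ, not to future x̄ values.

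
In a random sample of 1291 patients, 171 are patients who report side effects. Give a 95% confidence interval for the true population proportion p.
(0.114, 0.151)

Proportion CI:
p̂ = 171/1291 = 0.13246
SE = √(p̂(1-p̂)/n) = √(0.13246 · 0.86754 / 1291) = 0.00943

z* = 1.960
Margin = z* · SE = 1.960 · 0.00943 = 0.0185

CI: 0.13246 ± 0.0185 = (0.114, 0.151)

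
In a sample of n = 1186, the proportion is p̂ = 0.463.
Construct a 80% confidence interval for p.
(0.444, 0.482)

Proportion CI:
SE = √(p̂(1-p̂)/n) = √(0.463 · 0.537 / 1186) = 0.01448

z* = 1.282
Margin = z* · SE = 1.282 · 0.01448 = 0.0186

CI: 0.463 ± 0.0186 = (0.444, 0.482)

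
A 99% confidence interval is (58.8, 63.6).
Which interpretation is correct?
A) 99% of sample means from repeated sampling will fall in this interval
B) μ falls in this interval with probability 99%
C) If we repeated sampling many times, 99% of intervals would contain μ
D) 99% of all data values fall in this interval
C

A) Wrong — coverage applies to intervals containing μ, not to future x̄ values.
B) Wrong — μ is fixed; the randomness lives in the interval, not in μ.
C) Correct — this is the frequentist long-run coverage interpretation.
D) Wrong — a CI is about the parameter μ, not individual data values.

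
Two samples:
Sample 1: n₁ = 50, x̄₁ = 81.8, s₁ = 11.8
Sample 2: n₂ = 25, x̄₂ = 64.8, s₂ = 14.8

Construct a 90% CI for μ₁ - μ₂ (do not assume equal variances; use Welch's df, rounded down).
(11.27, 22.73)

Difference: x̄₁ - x̄₂ = 17.00
SE = √(s₁²/n₁ + s₂²/n₂) = √(11.8²/50 + 14.8²/25) = 3.3980
df = 39.72 → 39 (Welch–Satterthwaite, rounded down)
t* = 1.685

CI: 17.00 ± 1.685 · 3.3980 = 17.00 ± 5.73 = (11.27, 22.73)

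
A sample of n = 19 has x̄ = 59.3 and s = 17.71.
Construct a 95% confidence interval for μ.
(50.76, 67.84)

t-interval (σ unknown):
df = n - 1 = 18
t* = 2.101 for 95% confidence

Margin of error = t* · s/√n = 2.101 · 17.71/√19 = 8.54

CI: (50.76, 67.84)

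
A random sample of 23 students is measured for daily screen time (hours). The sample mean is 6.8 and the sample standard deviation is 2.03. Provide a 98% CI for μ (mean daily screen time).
(5.74, 7.86)

t-interval (σ unknown):
df = n - 1 = 22
t* = 2.508 for 98% confidence

Margin of error = t* · s/√n = 2.508 · 2.03/√23 = 1.06

CI: (5.74, 7.86)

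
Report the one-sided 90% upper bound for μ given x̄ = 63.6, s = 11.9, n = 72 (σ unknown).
μ ≤ 65.41

Upper bound (one-sided):
t* = 1.294 (one-sided for 90%)
Upper bound = x̄ + t* · s/√n = 63.6 + 1.294 · 11.9/√72 = 65.41

We are 90% confident that μ ≤ 65.41.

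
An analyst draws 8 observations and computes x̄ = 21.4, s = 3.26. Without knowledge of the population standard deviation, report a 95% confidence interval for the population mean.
(18.67, 24.13)

t-interval (σ unknown):
df = n - 1 = 7
t* = 2.365 for 95% confidence

Margin of error = t* · s/√n = 2.365 · 3.26/√8 = 2.73

CI: (18.67, 24.13)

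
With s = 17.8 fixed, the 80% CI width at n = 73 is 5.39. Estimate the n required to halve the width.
n ≈ 292

CI width ∝ 1/√n
To reduce width by factor 2, need √n to grow by 2 → need 2² = 4 times as many samples.

Current: n = 73, width = 5.39
New: n = 292, width ≈ 2.67

Width reduced by factor of 5.39/2.67 = 2.02.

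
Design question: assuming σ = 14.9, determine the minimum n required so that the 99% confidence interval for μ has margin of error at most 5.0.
n ≥ 59

For margin E ≤ 5.0:
n ≥ (z* · σ / E)²
n ≥ (2.576 · 14.9 / 5.0)²
n ≥ 58.93

Minimum n = 59 (rounding up)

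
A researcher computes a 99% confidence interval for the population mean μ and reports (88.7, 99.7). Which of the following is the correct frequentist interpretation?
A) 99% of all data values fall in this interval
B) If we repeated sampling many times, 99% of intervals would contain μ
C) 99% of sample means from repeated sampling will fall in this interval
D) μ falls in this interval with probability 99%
B

A) Wrong — a CI is about the parameter μ, not individual data values.
B) Correct — this is the frequentist long-run coverage interpretation.
C) Wrong — coverage applies to intervals containing μ, not to future x̄ values.
D) Wrong — μ is fixed; the randomness lives in the interval, not in μ.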